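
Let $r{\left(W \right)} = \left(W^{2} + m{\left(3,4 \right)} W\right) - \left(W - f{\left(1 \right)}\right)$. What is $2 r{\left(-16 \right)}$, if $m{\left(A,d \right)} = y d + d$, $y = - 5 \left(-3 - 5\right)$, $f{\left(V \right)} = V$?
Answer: $-4702$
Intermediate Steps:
$y = 40$ ($y = \left(-5\right) \left(-8\right) = 40$)
$m{\left(A,d \right)} = 41 d$ ($m{\left(A,d \right)} = 40 d + d = 41 d$)
$r{\left(W \right)} = 1 + W^{2} + 163 W$ ($r{\left(W \right)} = \left(W^{2} + 41 \cdot 4 W\right) - \left(-1 + W\right) = \left(W^{2} + 164 W\right) - \left(-1 + W\right) = 1 + W^{2} + 163 W$)
$2 r{\left(-16 \right)} = 2 \left(1 + \left(-16\right)^{2} + 163 \left(-16\right)\right) = 2 \left(1 + 256 - 2608\right) = 2 \left(-2351\right) = -4702$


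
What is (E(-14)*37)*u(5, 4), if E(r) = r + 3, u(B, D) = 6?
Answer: -2442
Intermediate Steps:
E(r) = 3 + r
(E(-14)*37)*u(5, 4) = ((3 - 14)*37)*6 = -11*37*6 = -407*6 = -2442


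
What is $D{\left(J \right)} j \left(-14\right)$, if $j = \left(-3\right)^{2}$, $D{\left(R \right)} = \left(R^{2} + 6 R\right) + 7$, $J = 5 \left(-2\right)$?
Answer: $-5922$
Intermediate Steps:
$J = -10$
$D{\left(R \right)} = 7 + R^{2} + 6 R$
$j = 9$
$D{\left(J \right)} j \left(-14\right) = \left(7 + \left(-10\right)^{2} + 6 \left(-10\right)\right) 9 \left(-14\right) = \left(7 + 100 - 60\right) 9 \left(-14\right) = 47 \cdot 9 \left(-14\right) = 423 \left(-14\right) = -5922$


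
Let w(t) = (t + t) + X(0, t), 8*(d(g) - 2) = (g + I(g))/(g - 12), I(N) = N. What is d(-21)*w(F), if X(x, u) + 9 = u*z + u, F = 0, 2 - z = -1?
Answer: -855/44 ≈ -19.432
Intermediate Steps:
z = 3 (z = 2 - 1*(-1) = 2 + 1 = 3)
d(g) = 2 + g/(4*(-12 + g)) (d(g) = 2 + ((g + g)/(g - 12))/8 = 2 + ((2*g)/(-12 + g))/8 = 2 + (2*g/(-12 + g))/8 = 2 + g/(4*(-12 + g)))
X(x, u) = -9 + 4*u (X(x, u) = -9 + (u*3 + u) = -9 + (3*u + u) = -9 + 4*u)
w(t) = -9 + 6*t (w(t) = (t + t) + (-9 + 4*t) = 2*t + (-9 + 4*t) = -9 + 6*t)
d(-21)*w(F) = (3*(-32 + 3*(-21))/(4*(-12 - 21)))*(-9 + 6*0) = ((¾)*(-32 - 63)/(-33))*(-9 + 0) = ((¾)*(-1/33)*(-95))*(-9) = (95/44)*(-9) = -855/44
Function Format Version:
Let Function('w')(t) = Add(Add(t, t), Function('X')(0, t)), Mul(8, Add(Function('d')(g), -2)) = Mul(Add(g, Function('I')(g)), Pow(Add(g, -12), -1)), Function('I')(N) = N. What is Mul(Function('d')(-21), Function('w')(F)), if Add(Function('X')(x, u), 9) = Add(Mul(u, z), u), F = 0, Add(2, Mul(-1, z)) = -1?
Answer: Rational(-855, 44) ≈ -19.432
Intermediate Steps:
z = 3 (z = Add(2, Mul(-1, -1)) = Add(2, 1) = 3)
Function('d')(g) = Add(2, Mul(Rational(1, 4), g, Pow(Add(-12, g), -1))) (Function('d')(g) = Add(2, Mul(Rational(1, 8), Mul(Add(g, g), Pow(Add(g, -12), -1)))) = Add(2, Mul(Rational(1, 8), Mul(Mul(2, g), Pow(Add(-12, g), -1)))) = Add(2, Mul(Rational(1, 8), Mul(2, g, Pow(Add(-12, g), -1)))) = Add(2, Mul(Rational(1, 4), g, Pow(Add(-12, g), -1))))
Function('X')(x, u) = Add(-9, Mul(4, u)) (Function('X')(x, u) = Add(-9, Add(Mul(u, 3), u)) = Add(-9, Add(Mul(3, u), u)) = Add(-9, Mul(4, u)))
Function('w')(t) = Add(-9, Mul(6, t)) (Function('w')(t) = Add(Add(t, t), Add(-9, Mul(4, t))) = Add(Mul(2, t), Add(-9, Mul(4, t))) = Add(-9, Mul(6, t)))
Mul(Function('d')(-21), Function('w')(F)) = Mul(Mul(Rational(3, 4), Pow(Add(-12, -21), -1), Add(-32, Mul(3, -21))), Add(-9, Mul(6, 0))) = Mul(Mul(Rational(3, 4), Pow(-33, -1), Add(-32, -63)), Add(-9, 0)) = Mul(Mul(Rational(3, 4), Rational(-1, 33), -95), -9) = Mul(Rational(95, 44), -9) = Rational(-855, 44)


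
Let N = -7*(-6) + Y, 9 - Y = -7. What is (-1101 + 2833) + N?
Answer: 1790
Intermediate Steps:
Y = 16 (Y = 9 - 1*(-7) = 9 + 7 = 16)
N = 58 (N = -7*(-6) + 16 = 42 + 16 = 58)
(-1101 + 2833) + N = (-1101 + 2833) + 58 = 1732 + 58 = 1790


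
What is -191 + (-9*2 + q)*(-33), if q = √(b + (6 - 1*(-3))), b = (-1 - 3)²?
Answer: 238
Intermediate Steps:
b = 16 (b = (-4)² = 16)
q = 5 (q = √(16 + (6 - 1*(-3))) = √(16 + (6 + 3)) = √(16 + 9) = √25 = 5)
-191 + (-9*2 + q)*(-33) = -191 + (-9*2 + 5)*(-33) = -191 + (-18 + 5)*(-33) = -191 - 13*(-33) = -191 + 429 = 238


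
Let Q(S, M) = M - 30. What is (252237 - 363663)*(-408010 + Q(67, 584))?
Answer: 45401192256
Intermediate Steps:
Q(S, M) = -30 + M
(252237 - 363663)*(-408010 + Q(67, 584)) = (252237 - 363663)*(-408010 + (-30 + 584)) = -111426*(-408010 + 554) = -111426*(-407456) = 45401192256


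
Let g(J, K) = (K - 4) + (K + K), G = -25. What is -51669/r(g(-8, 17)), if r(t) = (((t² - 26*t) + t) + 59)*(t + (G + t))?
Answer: -17223/25139 ≈ -0.68511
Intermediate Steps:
g(J, K) = -4 + 3*K (g(J, K) = (-4 + K) + 2*K = -4 + 3*K)
r(t) = (-25 + 2*t)*(59 + t² - 25*t) (r(t) = (((t² - 26*t) + t) + 59)*(t + (-25 + t)) = ((t² - 25*t) + 59)*(-25 + 2*t) = (59 + t² - 25*t)*(-25 + 2*t) = (-25 + 2*t)*(59 + t² - 25*t))
-51669/r(g(-8, 17)) = -51669/(-1475 - 75*(-4 + 3*17)² + 2*(-4 + 3*17)³ + 743*(-4 + 3*17)) = -51669/(-1475 - 75*(-4 + 51)² + 2*(-4 + 51)³ + 743*(-4 + 51)) = -51669/(-1475 - 75*47² + 2*47³ + 743*47) = -51669/(-1475 - 75*2209 + 2*103823 + 34921) = -51669/(-1475 - 165675 + 207646 + 34921) = -51669/75417 = -51669*1/75417 = -17223/25139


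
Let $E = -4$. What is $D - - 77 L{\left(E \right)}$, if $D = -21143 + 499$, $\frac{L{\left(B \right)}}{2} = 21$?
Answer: $-17410$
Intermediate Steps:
$L{\left(B \right)} = 42$ ($L{\left(B \right)} = 2 \cdot 21 = 42$)
$D = -20644$
$D - - 77 L{\left(E \right)} = -20644 - \left(-77\right) 42 = -20644 - -3234 = -20644 + 3234 = -17410$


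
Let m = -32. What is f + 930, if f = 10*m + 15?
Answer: 625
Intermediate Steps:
f = -305 (f = 10*(-32) + 15 = -320 + 15 = -305)
f + 930 = -305 + 930 = 625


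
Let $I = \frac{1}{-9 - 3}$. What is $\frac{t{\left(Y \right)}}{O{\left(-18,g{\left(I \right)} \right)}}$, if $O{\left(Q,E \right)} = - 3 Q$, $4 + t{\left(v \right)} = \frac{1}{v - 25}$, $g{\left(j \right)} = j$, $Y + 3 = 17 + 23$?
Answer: $- \frac{47}{648} \approx -0.072531$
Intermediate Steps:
$I = - \frac{1}{12}$ ($I = \frac{1}{-12} = - \frac{1}{12} \approx -0.083333$)
$Y = 37$ ($Y = -3 + \left(17 + 23\right) = -3 + 40 = 37$)
$t{\left(v \right)} = -4 + \frac{1}{-25 + v}$ ($t{\left(v \right)} = -4 + \frac{1}{v - 25} = -4 + \frac{1}{-25 + v}$)
$\frac{t{\left(Y \right)}}{O{\left(-18,g{\left(I \right)} \right)}} = \frac{\frac{1}{-25 + 37} \left(101 - 148\right)}{\left(-3\right) \left(-18\right)} = \frac{\frac{1}{12} \left(101 - 148\right)}{54} = \frac{1}{12} \left(-47\right) \frac{1}{54} = \left(- \frac{47}{12}\right) \frac{1}{54} = - \frac{47}{648}$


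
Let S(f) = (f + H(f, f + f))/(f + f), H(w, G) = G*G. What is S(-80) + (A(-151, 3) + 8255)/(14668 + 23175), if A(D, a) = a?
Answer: -12055401/75686 ≈ -159.28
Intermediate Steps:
H(w, G) = G²
S(f) = (f + 4*f²)/(2*f) (S(f) = (f + (f + f)²)/(f + f) = (f + (2*f)²)/((2*f)) = (f + 4*f²)*(1/(2*f)) = (f + 4*f²)/(2*f))
S(-80) + (A(-151, 3) + 8255)/(14668 + 23175) = (½ + 2*(-80)) + (3 + 8255)/(14668 + 23175) = (½ - 160) + 8258/37843 = -319/2 + 8258*(1/37843) = -319/2 + 8258/37843 = -12055401/75686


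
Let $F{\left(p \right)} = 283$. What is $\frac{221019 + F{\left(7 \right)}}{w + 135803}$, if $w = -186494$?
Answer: $- \frac{221302}{50691} \approx -4.3657$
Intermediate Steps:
$\frac{221019 + F{\left(7 \right)}}{w + 135803} = \frac{221019 + 283}{-186494 + 135803} = \frac{221302}{-50691} = 221302 \left(- \frac{1}{50691}\right) = - \frac{221302}{50691}$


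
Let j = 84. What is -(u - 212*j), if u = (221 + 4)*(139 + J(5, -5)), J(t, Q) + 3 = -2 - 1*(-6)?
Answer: -13692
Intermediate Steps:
J(t, Q) = 1 (J(t, Q) = -3 + (-2 - 1*(-6)) = -3 + (-2 + 6) = -3 + 4 = 1)
u = 31500 (u = (221 + 4)*(139 + 1) = 225*140 = 31500)
-(u - 212*j) = -(31500 - 212*84) = -(31500 - 17808) = -1*13692 = -13692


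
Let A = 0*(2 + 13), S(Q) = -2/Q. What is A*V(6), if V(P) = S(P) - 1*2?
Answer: 0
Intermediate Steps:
V(P) = -2 - 2/P (V(P) = -2/P - 1*2 = -2/P - 2 = -2 - 2/P)
A = 0 (A = 0*15 = 0)
A*V(6) = 0*(-2 - 2/6) = 0*(-2 - 2*⅙) = 0*(-2 - ⅓) = 0*(-7/3) = 0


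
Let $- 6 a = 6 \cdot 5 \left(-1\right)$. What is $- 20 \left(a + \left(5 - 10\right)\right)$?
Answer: $0$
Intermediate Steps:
$a = 5$ ($a = - \frac{6 \cdot 5 \left(-1\right)}{6} = - \frac{30 \left(-1\right)}{6} = \left(- \frac{1}{6}\right) \left(-30\right) = 5$)
$- 20 \left(a + \left(5 - 10\right)\right) = - 20 \left(5 + \left(5 - 10\right)\right) = - 20 \left(5 - 5\right) = \left(-20\right) 0 = 0$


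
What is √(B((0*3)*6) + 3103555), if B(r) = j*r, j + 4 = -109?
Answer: √3103555 ≈ 1761.7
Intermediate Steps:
j = -113 (j = -4 - 109 = -113)
B(r) = -113*r
√(B((0*3)*6) + 3103555) = √(-113*0*3*6 + 3103555) = √(-0*6 + 3103555) = √(-113*0 + 3103555) = √(0 + 3103555) = √3103555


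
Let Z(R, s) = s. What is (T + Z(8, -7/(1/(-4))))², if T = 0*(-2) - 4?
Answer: 576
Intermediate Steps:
T = -4 (T = 0 - 4 = -4)
(T + Z(8, -7/(1/(-4))))² = (-4 - 7/(1/(-4)))² = (-4 - 7/(-¼))² = (-4 - 7*(-4))² = (-4 + 28)² = 24² = 576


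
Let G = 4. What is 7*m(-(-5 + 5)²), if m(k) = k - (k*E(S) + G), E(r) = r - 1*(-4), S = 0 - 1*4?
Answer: -28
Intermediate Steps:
S = -4 (S = 0 - 4 = -4)
E(r) = 4 + r (E(r) = r + 4 = 4 + r)
m(k) = -4 + k (m(k) = k - (k*(4 - 4) + 4) = k - (k*0 + 4) = k - (0 + 4) = k - 1*4 = k - 4 = -4 + k)
7*m(-(-5 + 5)²) = 7*(-4 - (-5 + 5)²) = 7*(-4 - 1*0²) = 7*(-4 - 1*0) = 7*(-4 + 0) = 7*(-4) = -28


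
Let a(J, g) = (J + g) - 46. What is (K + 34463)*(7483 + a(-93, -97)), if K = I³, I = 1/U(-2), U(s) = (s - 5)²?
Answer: 29383233175536/117649 ≈ 2.4975e+8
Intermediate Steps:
a(J, g) = -46 + J + g
U(s) = (-5 + s)²
I = 1/49 (I = 1/((-5 - 2)²) = 1/((-7)²) = 1/49 ≈ 0.020408)
K = 1/117649 (K = (1/49)³ = 1/117649 ≈ 8.4999e-6)
(K + 34463)*(7483 + a(-93, -97)) = (1/117649 + 34463)*(7483 + (-46 - 93 - 97)) = 4054537488*(7483 - 236)/117649 = (4054537488/117649)*7247 = 29383233175536/117649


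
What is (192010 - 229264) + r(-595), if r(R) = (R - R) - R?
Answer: -36659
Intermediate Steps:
r(R) = -R (r(R) = 0 - R = -R)
(192010 - 229264) + r(-595) = (192010 - 229264) - 1*(-595) = -37254 + 595 = -36659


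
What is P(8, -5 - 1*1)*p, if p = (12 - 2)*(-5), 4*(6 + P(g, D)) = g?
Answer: 200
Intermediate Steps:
P(g, D) = -6 + g/4
p = -50 (p = 10*(-5) = -50)
P(8, -5 - 1*1)*p = (-6 + (1/4)*8)*(-50) = (-6 + 2)*(-50) = -4*(-50) = 200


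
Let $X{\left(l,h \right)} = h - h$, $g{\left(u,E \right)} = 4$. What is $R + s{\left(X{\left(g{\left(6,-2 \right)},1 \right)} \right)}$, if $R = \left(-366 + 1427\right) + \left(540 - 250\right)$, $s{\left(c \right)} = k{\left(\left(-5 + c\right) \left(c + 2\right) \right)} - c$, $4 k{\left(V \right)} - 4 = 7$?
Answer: $\frac{5415}{4} \approx 1353.8$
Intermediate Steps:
$k{\left(V \right)} = \frac{11}{4}$ ($k{\left(V \right)} = 1 + \frac{1}{4} \cdot 7 = 1 + \frac{7}{4} = \frac{11}{4}$)
$X{\left(l,h \right)} = 0$
$s{\left(c \right)} = \frac{11}{4} - c$
$R = 1351$ ($R = 1061 + 290 = 1351$)
$R + s{\left(X{\left(g{\left(6,-2 \right)},1 \right)} \right)} = 1351 + \left(\frac{11}{4} - 0\right) = 1351 + \left(\frac{11}{4} + 0\right) = 1351 + \frac{11}{4} = \frac{5415}{4}$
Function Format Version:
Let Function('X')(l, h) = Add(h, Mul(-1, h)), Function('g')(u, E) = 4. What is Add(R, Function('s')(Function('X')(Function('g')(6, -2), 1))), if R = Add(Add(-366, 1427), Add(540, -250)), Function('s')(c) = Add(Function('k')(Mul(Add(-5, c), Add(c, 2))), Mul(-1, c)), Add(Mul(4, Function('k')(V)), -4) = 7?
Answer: Rational(5415, 4) ≈ 1353.8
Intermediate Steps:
Function('k')(V) = Rational(11, 4) (Function('k')(V) = Add(1, Mul(Rational(1, 4), 7)) = Add(1, Rational(7, 4)) = Rational(11, 4))
Function('X')(l, h) = 0
Function('s')(c) = Add(Rational(11, 4), Mul(-1, c))
R = 1351 (R = Add(1061, 290) = 1351)
Add(R, Function('s')(Function('X')(Function('g')(6, -2), 1))) = Add(1351, Add(Rational(11, 4), Mul(-1, 0))) = Add(1351, Add(Rational(11, 4), 0)) = Add(1351, Rational(11, 4)) = Rational(5415, 4)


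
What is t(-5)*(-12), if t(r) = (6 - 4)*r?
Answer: 120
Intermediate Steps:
t(r) = 2*r
t(-5)*(-12) = (2*(-5))*(-12) = -10*(-12) = 120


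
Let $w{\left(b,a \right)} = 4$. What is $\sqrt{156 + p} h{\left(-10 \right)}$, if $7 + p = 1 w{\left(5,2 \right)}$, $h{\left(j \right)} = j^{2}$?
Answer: $300 \sqrt{17} \approx 1236.9$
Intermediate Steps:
$p = -3$ ($p = -7 + 1 \cdot 4 = -7 + 4 = -3$)
$\sqrt{156 + p} h{\left(-10 \right)} = \sqrt{156 - 3} \left(-10\right)^{2} = \sqrt{153} \cdot 100 = 3 \sqrt{17} \cdot 100 = 300 \sqrt{17}$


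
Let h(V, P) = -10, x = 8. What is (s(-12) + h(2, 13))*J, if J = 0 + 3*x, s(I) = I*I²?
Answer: -41712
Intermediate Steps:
s(I) = I³
J = 24 (J = 0 + 3*8 = 0 + 24 = 24)
(s(-12) + h(2, 13))*J = ((-12)³ - 10)*24 = (-1728 - 10)*24 = -1738*24 = -41712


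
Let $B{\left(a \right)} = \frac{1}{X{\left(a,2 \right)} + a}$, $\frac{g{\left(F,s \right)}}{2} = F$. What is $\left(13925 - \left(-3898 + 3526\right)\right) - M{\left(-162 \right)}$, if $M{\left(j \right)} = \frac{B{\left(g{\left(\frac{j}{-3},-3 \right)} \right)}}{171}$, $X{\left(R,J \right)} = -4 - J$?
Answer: $\frac{249368273}{17442} \approx 14297.0$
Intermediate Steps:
$g{\left(F,s \right)} = 2 F$
$B{\left(a \right)} = \frac{1}{-6 + a}$ ($B{\left(a \right)} = \frac{1}{\left(-4 - 2\right) + a} = \frac{1}{-6 + a}$)
$M{\left(j \right)} = \frac{1}{171 \left(-6 - \frac{2 j}{3}\right)}$ ($M{\left(j \right)} = \frac{1}{\left(-6 + 2 \frac{j}{-3}\right) 171} = \frac{1}{-6 + 2 j \left(- \frac{1}{3}\right)} \frac{1}{171} = \frac{1}{-6 + 2 \left(- \frac{j}{3}\right)} \frac{1}{171} = \frac{1}{-6 - \frac{2 j}{3}} \cdot \frac{1}{171} = \frac{1}{171 \left(-6 - \frac{2 j}{3}\right)}$)
$\left(13925 - \left(-3898 + 3526\right)\right) - M{\left(-162 \right)} = \left(13925 - \left(-3898 + 3526\right)\right) - \frac{1}{114 \left(-9 - -162\right)} = \left(13925 - -372\right) - \frac{1}{114 \left(-9 + 162\right)} = \left(13925 + 372\right) - \frac{1}{114 \cdot 153} = 14297 - \frac{1}{114} \cdot \frac{1}{153} = 14297 - \frac{1}{17442} = \frac{249368273}{17442}$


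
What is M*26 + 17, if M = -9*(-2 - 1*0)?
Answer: 485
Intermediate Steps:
M = 18 (M = -9*(-2 + 0) = -9*(-2) = 18)
M*26 + 17 = 18*26 + 17 = 468 + 17 = 485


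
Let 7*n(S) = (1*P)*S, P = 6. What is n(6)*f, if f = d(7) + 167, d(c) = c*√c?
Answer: 6012/7 + 36*√7 ≈ 954.10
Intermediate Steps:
d(c) = c^(3/2)
f = 167 + 7*√7 (f = 7^(3/2) + 167 = 7*√7 + 167 = 167 + 7*√7 ≈ 185.52)
n(S) = 6*S/7 (n(S) = ((1*6)*S)/7 = (6*S)/7 = 6*S/7)
n(6)*f = ((6/7)*6)*(167 + 7*√7) = 36*(167 + 7*√7)/7 = 6012/7 + 36*√7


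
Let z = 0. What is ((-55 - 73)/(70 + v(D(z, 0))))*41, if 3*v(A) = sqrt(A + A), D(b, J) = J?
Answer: -2624/35 ≈ -74.971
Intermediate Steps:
v(A) = sqrt(2)*sqrt(A)/3 (v(A) = sqrt(A + A)/3 = sqrt(2*A)/3 = (sqrt(2)*sqrt(A))/3 = sqrt(2)*sqrt(A)/3)
((-55 - 73)/(70 + v(D(z, 0))))*41 = ((-55 - 73)/(70 + sqrt(2)*sqrt(0)/3))*41 = -128/(70 + (1/3)*sqrt(2)*0)*41 = -128/(70 + 0)*41 = -128/70*41 = -128*1/70*41 = -64/35*41 = -2624/35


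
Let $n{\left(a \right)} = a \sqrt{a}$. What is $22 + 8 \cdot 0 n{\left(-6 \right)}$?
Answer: $22$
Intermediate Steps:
$n{\left(a \right)} = a^{\frac{3}{2}}$
$22 + 8 \cdot 0 n{\left(-6 \right)} = 22 + 8 \cdot 0 \left(-6\right)^{\frac{3}{2}} = 22 + 0 \left(- 6 i \sqrt{6}\right) = 22 + 0 = 22$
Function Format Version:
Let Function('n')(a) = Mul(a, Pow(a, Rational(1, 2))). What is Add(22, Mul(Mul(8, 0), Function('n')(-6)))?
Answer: 22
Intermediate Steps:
Function('n')(a) = Pow(a, Rational(3, 2))
Add(22, Mul(Mul(8, 0), Function('n')(-6))) = Add(22, Mul(Mul(8, 0), Pow(-6, Rational(3, 2)))) = Add(22, Mul(0, Mul(-6, I, Pow(6, Rational(1, 2))))) = Add(22, 0) = 22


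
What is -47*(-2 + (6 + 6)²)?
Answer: -6674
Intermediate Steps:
-47*(-2 + (6 + 6)²) = -47*(-2 + 12²) = -47*(-2 + 144) = -47*142 = -6674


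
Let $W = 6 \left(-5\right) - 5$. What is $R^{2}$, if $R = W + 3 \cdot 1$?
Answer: $1024$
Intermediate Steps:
$W = -35$ ($W = -30 - 5 = -35$)
$R = -32$ ($R = -35 + 3 \cdot 1 = -35 + 3 = -32$)
$R^{2} = \left(-32\right)^{2} = 1024$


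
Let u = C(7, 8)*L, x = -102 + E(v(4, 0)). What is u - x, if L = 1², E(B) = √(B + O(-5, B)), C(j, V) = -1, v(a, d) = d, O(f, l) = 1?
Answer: 100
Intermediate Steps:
E(B) = √(1 + B) (E(B) = √(B + 1) = √(1 + B))
L = 1
x = -101 (x = -102 + √(1 + 0) = -102 + √1 = -102 + 1 = -101)
u = -1 (u = -1*1 = -1)
u - x = -1 - 1*(-101) = -1 + 101 = 100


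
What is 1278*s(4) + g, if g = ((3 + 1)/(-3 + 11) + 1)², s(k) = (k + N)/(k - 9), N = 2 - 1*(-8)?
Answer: -71523/20 ≈ -3576.1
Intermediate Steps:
N = 10 (N = 2 + 8 = 10)
s(k) = (10 + k)/(-9 + k) (s(k) = (k + 10)/(k - 9) = (10 + k)/(-9 + k))
g = 9/4 (g = (4/8 + 1)² = (4*(⅛) + 1)² = (½ + 1)² = (3/2)² = 9/4 ≈ 2.2500)
1278*s(4) + g = 1278*((10 + 4)/(-9 + 4)) + 9/4 = 1278*(14/(-5)) + 9/4 = 1278*(-⅕*14) + 9/4 = 1278*(-14/5) + 9/4 = -17892/5 + 9/4 = -71523/20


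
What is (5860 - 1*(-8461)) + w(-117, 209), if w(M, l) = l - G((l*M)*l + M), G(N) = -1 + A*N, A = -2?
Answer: -10207057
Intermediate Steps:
G(N) = -1 - 2*N
w(M, l) = 1 + l + 2*M + 2*M*l² (w(M, l) = l - (-1 - 2*((l*M)*l + M)) = l - (-1 - 2*((M*l)*l + M)) = l - (-1 - 2*(M*l² + M)) = l - (-1 - 2*(M + M*l²)) = l - (-1 + (-2*M - 2*M*l²)) = l - (-1 - 2*M - 2*M*l²) = l + (1 + 2*M + 2*M*l²) = 1 + l + 2*M + 2*M*l²)
(5860 - 1*(-8461)) + w(-117, 209) = (5860 - 1*(-8461)) + (1 + 209 + 2*(-117)*(1 + 209²)) = (5860 + 8461) + (1 + 209 + 2*(-117)*(1 + 43681)) = 14321 + (1 + 209 + 2*(-117)*43682) = 14321 + (1 + 209 - 10221588) = 14321 - 10221378 = -10207057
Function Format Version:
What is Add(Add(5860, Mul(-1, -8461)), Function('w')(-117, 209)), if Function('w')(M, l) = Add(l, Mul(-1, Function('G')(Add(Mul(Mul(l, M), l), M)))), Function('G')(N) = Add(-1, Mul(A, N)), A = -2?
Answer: -10207057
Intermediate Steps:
Function('G')(N) = Add(-1, Mul(-2, N))
Function('w')(M, l) = Add(1, l, Mul(2, M), Mul(2, M, Pow(l, 2))) (Function('w')(M, l) = Add(l, Mul(-1, Add(-1, Mul(-2, Add(Mul(Mul(l, M), l), M))))) = Add(l, Mul(-1, Add(-1, Mul(-2, Add(Mul(Mul(M, l), l), M))))) = Add(l, Mul(-1, Add(-1, Mul(-2, Add(Mul(M, Pow(l, 2)), M))))) = Add(l, Mul(-1, Add(-1, Mul(-2, Add(M, Mul(M, Pow(l, 2))))))) = Add(l, Mul(-1, Add(-1, Add(Mul(-2, M), Mul(-2, M, Pow(l, 2)))))) = Add(l, Mul(-1, Add(-1, Mul(-2, M), Mul(-2, M, Pow(l, 2))))) = Add(l, Add(1, Mul(2, M), Mul(2, M, Pow(l, 2)))) = Add(1, l, Mul(2, M), Mul(2, M, Pow(l, 2))))
Add(Add(5860, Mul(-1, -8461)), Function('w')(-117, 209)) = Add(Add(5860, Mul(-1, -8461)), Add(1, 209, Mul(2, -117, Add(1, Pow(209, 2))))) = Add(Add(5860, 8461), Add(1, 209, Mul(2, -117, Add(1, 43681)))) = Add(14321, Add(1, 209, Mul(2, -117, 43682))) = Add(14321, Add(1, 209, -10221588)) = Add(14321, -10221378) = -10207057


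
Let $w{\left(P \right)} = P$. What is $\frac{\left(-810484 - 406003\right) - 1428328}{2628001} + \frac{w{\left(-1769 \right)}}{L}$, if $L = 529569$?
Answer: $- \frac{48457274776}{47989926261} \approx -1.0097$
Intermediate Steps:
$\frac{\left(-810484 - 406003\right) - 1428328}{2628001} + \frac{w{\left(-1769 \right)}}{L} = \frac{\left(-810484 - 406003\right) - 1428328}{2628001} - \frac{1769}{529569} = \left(-1216487 - 1428328\right) \frac{1}{2628001} - \frac{61}{18261} = \left(-2644815\right) \frac{1}{2628001} - \frac{61}{18261} = - \frac{2644815}{2628001} - \frac{61}{18261} = - \frac{48457274776}{47989926261}$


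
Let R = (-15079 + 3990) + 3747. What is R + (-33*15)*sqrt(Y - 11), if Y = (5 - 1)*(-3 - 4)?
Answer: -7342 - 495*I*sqrt(39) ≈ -7342.0 - 3091.3*I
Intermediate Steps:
Y = -28 (Y = 4*(-7) = -28)
R = -7342 (R = -11089 + 3747 = -7342)
R + (-33*15)*sqrt(Y - 11) = -7342 + (-33*15)*sqrt(-28 - 11) = -7342 - 495*I*sqrt(39)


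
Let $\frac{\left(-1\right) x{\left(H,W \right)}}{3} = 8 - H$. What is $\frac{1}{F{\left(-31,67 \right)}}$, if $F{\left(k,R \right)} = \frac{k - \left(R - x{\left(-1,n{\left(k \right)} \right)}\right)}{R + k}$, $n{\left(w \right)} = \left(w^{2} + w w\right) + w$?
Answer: $- \frac{36}{125} \approx -0.288$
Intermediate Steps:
$n{\left(w \right)} = w + 2 w^{2}$ ($n{\left(w \right)} = \left(w^{2} + w^{2}\right) + w = 2 w^{2} + w = w + 2 w^{2}$)
$x{\left(H,W \right)} = -24 + 3 H$ ($x{\left(H,W \right)} = - 3 \left(8 - H\right) = -24 + 3 H$)
$F{\left(k,R \right)} = \frac{-27 + k - R}{R + k}$ ($F{\left(k,R \right)} = \frac{k - \left(27 + R\right)}{R + k} = \frac{-27 + k - R}{R + k}$)
$\frac{1}{F{\left(-31,67 \right)}} = \frac{1}{\frac{1}{67 - 31} \left(-27 - 31 - 67\right)} = \frac{1}{\frac{1}{36} \left(-27 - 31 - 67\right)} = \frac{1}{\frac{1}{36} \left(-125\right)} = \frac{1}{- \frac{125}{36}} = - \frac{36}{125}$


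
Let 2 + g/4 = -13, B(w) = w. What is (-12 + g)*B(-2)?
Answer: 144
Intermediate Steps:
g = -60 (g = -8 + 4*(-13) = -8 - 52 = -60)
(-12 + g)*B(-2) = (-12 - 60)*(-2) = -72*(-2) = 144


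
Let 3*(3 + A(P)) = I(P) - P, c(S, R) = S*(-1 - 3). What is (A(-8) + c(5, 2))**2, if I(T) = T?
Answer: 529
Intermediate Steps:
c(S, R) = -4*S (c(S, R) = S*(-4) = -4*S)
A(P) = -3 (A(P) = -3 + (P - P)/3 = -3 + (1/3)*0 = -3 + 0 = -3)
(A(-8) + c(5, 2))**2 = (-3 - 4*5)**2 = (-3 - 20)**2 = (-23)**2 = 529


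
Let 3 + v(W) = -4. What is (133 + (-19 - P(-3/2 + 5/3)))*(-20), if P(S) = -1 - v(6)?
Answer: -2160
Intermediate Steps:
v(W) = -7 (v(W) = -3 - 4 = -7)
P(S) = 6 (P(S) = -1 - 1*(-7) = -1 + 7 = 6)
(133 + (-19 - P(-3/2 + 5/3)))*(-20) = (133 + (-19 - 1*6))*(-20) = (133 + (-19 - 6))*(-20) = (133 - 25)*(-20) = 108*(-20) = -2160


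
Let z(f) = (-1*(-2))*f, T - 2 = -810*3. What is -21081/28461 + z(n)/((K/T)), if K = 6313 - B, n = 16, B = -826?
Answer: -787267705/67727693 ≈ -11.624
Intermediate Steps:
T = -2428 (T = 2 - 810*3 = 2 - 2430 = -2428)
K = 7139 (K = 6313 - 1*(-826) = 6313 + 826 = 7139)
z(f) = 2*f
-21081/28461 + z(n)/((K/T)) = -21081/28461 + (2*16)/((7139/(-2428))) = -21081*1/28461 + 32/((7139*(-1/2428))) = -7027/9487 + 32/(-7139/2428) = -7027/9487 + 32*(-2428/7139) = -7027/9487 - 77696/7139 = -787267705/67727693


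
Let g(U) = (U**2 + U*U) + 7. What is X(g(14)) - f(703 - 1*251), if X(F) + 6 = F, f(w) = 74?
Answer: 319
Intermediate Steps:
g(U) = 7 + 2*U**2 (g(U) = (U**2 + U**2) + 7 = 2*U**2 + 7 = 7 + 2*U**2)
X(F) = -6 + F
X(g(14)) - f(703 - 1*251) = (-6 + (7 + 2*14**2)) - 1*74 = (-6 + (7 + 2*196)) - 74 = (-6 + (7 + 392)) - 74 = (-6 + 399) - 74 = 393 - 74 = 319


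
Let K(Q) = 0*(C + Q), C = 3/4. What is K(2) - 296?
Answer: -296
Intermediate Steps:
C = ¾ (C = 3*(¼) = ¾ ≈ 0.75000)
K(Q) = 0 (K(Q) = 0*(¾ + Q) = 0)
K(2) - 296 = 0 - 296 = -296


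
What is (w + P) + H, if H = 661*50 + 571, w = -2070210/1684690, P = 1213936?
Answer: 210174473212/168469 ≈ 1.2476e+6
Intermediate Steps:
w = -207021/168469 (w = -2070210*1/1684690 = -207021/168469 ≈ -1.2288)
H = 33621 (H = 33050 + 571 = 33621)
(w + P) + H = (-207021/168469 + 1213936) + 33621 = 204510376963/168469 + 33621 = 210174473212/168469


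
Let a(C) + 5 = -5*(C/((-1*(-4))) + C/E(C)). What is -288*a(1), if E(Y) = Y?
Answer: 3240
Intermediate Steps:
a(C) = -10 - 5*C/4 (a(C) = -5 - 5*(C/((-1*(-4))) + C/C) = -5 - 5*(C/4 + 1) = -5 - 5*(1 + C/4) = -5 + (-5 - 5*C/4) = -10 - 5*C/4)
-288*a(1) = -288*(-10 - 5/4*1) = -288*(-10 - 5/4) = -288*(-45/4) = 3240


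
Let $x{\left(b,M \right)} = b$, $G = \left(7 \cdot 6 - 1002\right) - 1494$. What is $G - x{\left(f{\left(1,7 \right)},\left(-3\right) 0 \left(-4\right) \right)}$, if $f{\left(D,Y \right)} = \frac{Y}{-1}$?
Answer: $-2447$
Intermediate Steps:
$f{\left(D,Y \right)} = - Y$ ($f{\left(D,Y \right)} = Y \left(-1\right) = - Y$)
$G = -2454$ ($G = \left(42 - 1002\right) - 1494 = -960 - 1494 = -2454$)
$G - x{\left(f{\left(1,7 \right)},\left(-3\right) 0 \left(-4\right) \right)} = -2454 - \left(-1\right) 7 = -2454 - -7 = -2454 + 7 = -2447$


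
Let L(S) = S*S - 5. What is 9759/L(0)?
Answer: -9759/5 ≈ -1951.8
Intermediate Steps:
L(S) = -5 + S**2 (L(S) = S**2 - 5 = -5 + S**2)
9759/L(0) = 9759/(-5 + 0**2) = 9759/(-5 + 0) = 9759/(-5) = 9759*(-1/5) = -9759/5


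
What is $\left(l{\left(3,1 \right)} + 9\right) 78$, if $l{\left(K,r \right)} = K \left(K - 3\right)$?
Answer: $702$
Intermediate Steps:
$l{\left(K,r \right)} = K \left(-3 + K\right)$
$\left(l{\left(3,1 \right)} + 9\right) 78 = \left(3 \left(-3 + 3\right) + 9\right) 78 = \left(3 \cdot 0 + 9\right) 78 = \left(0 + 9\right) 78 = 9 \cdot 78 = 702$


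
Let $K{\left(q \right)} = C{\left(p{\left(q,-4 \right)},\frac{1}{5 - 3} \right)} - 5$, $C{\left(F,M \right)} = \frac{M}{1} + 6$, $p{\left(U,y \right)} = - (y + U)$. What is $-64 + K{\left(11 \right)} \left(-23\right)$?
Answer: $- \frac{197}{2} \approx -98.5$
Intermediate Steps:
$p{\left(U,y \right)} = - U - y$ ($p{\left(U,y \right)} = - (U + y) = - U - y$)
$C{\left(F,M \right)} = 6 + M$ ($C{\left(F,M \right)} = M 1 + 6 = M + 6 = 6 + M$)
$K{\left(q \right)} = \frac{3}{2}$ ($K{\left(q \right)} = \left(6 + \frac{1}{5 - 3}\right) - 5 = \left(6 + \frac{1}{2}\right) - 5 = \frac{13}{2} - 5 = \frac{3}{2}$)
$-64 + K{\left(11 \right)} \left(-23\right) = -64 + \frac{3}{2} \left(-23\right) = -64 - \frac{69}{2} = - \frac{197}{2}$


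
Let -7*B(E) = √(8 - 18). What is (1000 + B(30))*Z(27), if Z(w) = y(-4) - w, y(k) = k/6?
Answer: -83000/3 + 83*I*√10/21 ≈ -27667.0 + 12.499*I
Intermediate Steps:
B(E) = -I*√10/7 (B(E) = -√(8 - 18)/7 = -I*√10/7)
y(k) = k/6 (y(k) = k*(⅙) = k/6)
Z(w) = -⅔ - w (Z(w) = (⅙)*(-4) - w = -⅔ - w)
(1000 + B(30))*Z(27) = (1000 - I*√10/7)*(-⅔ - 1*27) = (1000 - I*√10/7)*(-⅔ - 27) = (1000 - I*√10/7)*(-83/3) = -83000/3 + 83*I*√10/21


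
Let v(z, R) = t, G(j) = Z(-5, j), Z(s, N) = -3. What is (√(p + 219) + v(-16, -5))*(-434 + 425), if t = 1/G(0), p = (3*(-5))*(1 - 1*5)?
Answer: 3 - 27*√31 ≈ -147.33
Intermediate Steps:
G(j) = -3
p = 60 (p = -15*(1 - 5) = -15*(-4) = 60)
t = -⅓ (t = 1/(-3) = -⅓ ≈ -0.33333)
v(z, R) = -⅓
(√(p + 219) + v(-16, -5))*(-434 + 425) = (√(60 + 219) - ⅓)*(-434 + 425) = (√279 - ⅓)*(-9) = (3*√31 - ⅓)*(-9) = (-⅓ + 3*√31)*(-9) = 3 - 27*√31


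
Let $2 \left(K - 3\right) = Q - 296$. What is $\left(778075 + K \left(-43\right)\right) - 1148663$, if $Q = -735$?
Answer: $- \frac{697101}{2} \approx -3.4855 \cdot 10^{5}$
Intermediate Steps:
$K = - \frac{1025}{2}$ ($K = 3 + \frac{-735 - 296}{2} = 3 + \frac{1}{2} \left(-1031\right) = 3 - \frac{1031}{2} = - \frac{1025}{2} \approx -512.5$)
$\left(778075 + K \left(-43\right)\right) - 1148663 = \left(778075 - - \frac{44075}{2}\right) - 1148663 = \left(778075 + \frac{44075}{2}\right) - 1148663 = \frac{1600225}{2} - 1148663 = - \frac{697101}{2}$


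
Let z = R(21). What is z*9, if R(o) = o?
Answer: 189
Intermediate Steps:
z = 21
z*9 = 21*9 = 189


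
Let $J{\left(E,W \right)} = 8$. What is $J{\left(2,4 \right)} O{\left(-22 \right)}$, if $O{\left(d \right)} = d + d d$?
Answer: $3696$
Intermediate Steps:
$O{\left(d \right)} = d + d^{2}$
$J{\left(2,4 \right)} O{\left(-22 \right)} = 8 \left(- 22 \left(1 - 22\right)\right) = 8 \left(\left(-22\right) \left(-21\right)\right) = 8 \cdot 462 = 3696$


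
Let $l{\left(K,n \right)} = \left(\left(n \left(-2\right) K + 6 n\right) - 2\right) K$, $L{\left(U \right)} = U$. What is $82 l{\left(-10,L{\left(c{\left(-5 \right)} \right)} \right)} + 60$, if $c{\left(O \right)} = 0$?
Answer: $1700$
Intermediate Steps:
$l{\left(K,n \right)} = K \left(-2 + 6 n - 2 K n\right)$ ($l{\left(K,n \right)} = \left(\left(- 2 n K + 6 n\right) - 2\right) K = \left(\left(- 2 K n + 6 n\right) - 2\right) K = \left(\left(6 n - 2 K n\right) - 2\right) K = \left(-2 + 6 n - 2 K n\right) K = K \left(-2 + 6 n - 2 K n\right)$)
$82 l{\left(-10,L{\left(c{\left(-5 \right)} \right)} \right)} + 60 = 82 \cdot 2 \left(-10\right) \left(-1 + 3 \cdot 0 - \left(-10\right) 0\right) + 60 = 82 \cdot 2 \left(-10\right) \left(-1 + 0 + 0\right) + 60 = 82 \cdot 2 \left(-10\right) \left(-1\right) + 60 = 82 \cdot 20 + 60 = 1640 + 60 = 1700$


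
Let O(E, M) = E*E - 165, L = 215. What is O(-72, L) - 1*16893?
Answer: -11874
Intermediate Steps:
O(E, M) = -165 + E**2 (O(E, M) = E**2 - 165 = -165 + E**2)
O(-72, L) - 1*16893 = (-165 + (-72)**2) - 1*16893 = (-165 + 5184) - 16893 = 5019 - 16893 = -11874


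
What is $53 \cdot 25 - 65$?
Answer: $1260$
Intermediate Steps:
$53 \cdot 25 - 65 = 1325 - 65 = 1260$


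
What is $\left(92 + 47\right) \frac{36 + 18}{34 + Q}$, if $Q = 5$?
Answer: $\frac{2502}{13} \approx 192.46$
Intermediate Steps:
$\left(92 + 47\right) \frac{36 + 18}{34 + Q} = \left(92 + 47\right) \frac{36 + 18}{34 + 5} = 139 \cdot \frac{54}{39} = 139 \cdot 54 \cdot \frac{1}{39} = 139 \cdot \frac{18}{13} = \frac{2502}{13}$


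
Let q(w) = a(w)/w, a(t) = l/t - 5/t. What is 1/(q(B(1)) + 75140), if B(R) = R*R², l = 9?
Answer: 1/75144 ≈ 1.3308e-5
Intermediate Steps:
a(t) = 4/t (a(t) = 9/t - 5/t = 4/t)
B(R) = R³
q(w) = 4/w² (q(w) = (4/w)/w = 4/w²)
1/(q(B(1)) + 75140) = 1/(4/(1³)² + 75140) = 1/(4/1² + 75140) = 1/(4*1 + 75140) = 1/(4 + 75140) = 1/75144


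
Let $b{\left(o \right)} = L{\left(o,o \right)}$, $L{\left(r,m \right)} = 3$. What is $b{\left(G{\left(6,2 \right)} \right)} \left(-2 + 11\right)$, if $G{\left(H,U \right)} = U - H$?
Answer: $27$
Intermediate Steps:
$b{\left(o \right)} = 3$
$b{\left(G{\left(6,2 \right)} \right)} \left(-2 + 11\right) = 3 \left(-2 + 11\right) = 3 \cdot 9 = 27$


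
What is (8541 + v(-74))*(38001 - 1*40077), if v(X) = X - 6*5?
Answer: -17515212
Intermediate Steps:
v(X) = -30 + X (v(X) = X - 30 = -30 + X)
(8541 + v(-74))*(38001 - 1*40077) = (8541 + (-30 - 74))*(38001 - 1*40077) = (8541 - 104)*(38001 - 40077) = 8437*(-2076) = -17515212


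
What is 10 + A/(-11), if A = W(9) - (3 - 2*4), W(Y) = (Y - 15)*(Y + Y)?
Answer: 213/11 ≈ 19.364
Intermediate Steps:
W(Y) = 2*Y*(-15 + Y) (W(Y) = (-15 + Y)*(2*Y) = 2*Y*(-15 + Y))
A = -103 (A = 2*9*(-15 + 9) - (3 - 2*4) = 2*9*(-6) - (3 - 8) = -108 - 1*(-5) = -108 + 5 = -103)
10 + A/(-11) = 10 - 103/(-11) = 10 - 1/11*(-103) = 10 + 103/11 = 213/11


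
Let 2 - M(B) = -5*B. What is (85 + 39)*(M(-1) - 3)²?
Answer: 4464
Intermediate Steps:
M(B) = 2 + 5*B (M(B) = 2 - (-5)*B = 2 + 5*B)
(85 + 39)*(M(-1) - 3)² = (85 + 39)*((2 + 5*(-1)) - 3)² = 124*((2 - 5) - 3)² = 124*(-3 - 3)² = 124*(-6)² = 124*36 = 4464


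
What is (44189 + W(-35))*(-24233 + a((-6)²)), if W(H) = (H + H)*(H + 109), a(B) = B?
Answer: -943900773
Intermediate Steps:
W(H) = 2*H*(109 + H) (W(H) = (2*H)*(109 + H) = 2*H*(109 + H))
(44189 + W(-35))*(-24233 + a((-6)²)) = (44189 + 2*(-35)*(109 - 35))*(-24233 + (-6)²) = (44189 + 2*(-35)*74)*(-24233 + 36) = (44189 - 5180)*(-24197) = 39009*(-24197) = -943900773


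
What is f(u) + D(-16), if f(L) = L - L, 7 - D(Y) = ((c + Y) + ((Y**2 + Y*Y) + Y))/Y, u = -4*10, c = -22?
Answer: 285/8 ≈ 35.625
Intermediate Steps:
u = -40
D(Y) = 7 - (-22 + 2*Y + 2*Y**2)/Y (D(Y) = 7 - ((-22 + Y) + ((Y**2 + Y*Y) + Y))/Y = 7 - ((-22 + Y) + ((Y**2 + Y**2) + Y))/Y = 7 - ((-22 + Y) + (2*Y**2 + Y))/Y = 7 - ((-22 + Y) + (Y + 2*Y**2))/Y = 7 - (-22 + 2*Y + 2*Y**2)/Y)
f(L) = 0
f(u) + D(-16) = 0 + (5 - 2*(-16) + 22/(-16)) = 0 + (5 + 32 + 22*(-1/16)) = 0 + (5 + 32 - 11/8) = 0 + 285/8 = 285/8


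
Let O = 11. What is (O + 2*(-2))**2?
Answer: 49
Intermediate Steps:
(O + 2*(-2))**2 = (11 + 2*(-2))**2 = (11 - 4)**2 = 7**2 = 49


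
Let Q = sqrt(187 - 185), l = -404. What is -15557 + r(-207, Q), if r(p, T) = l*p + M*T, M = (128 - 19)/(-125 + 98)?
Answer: 68071 - 109*sqrt(2)/27 ≈ 68065.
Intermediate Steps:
M = -109/27 (M = 109/(-27) = 109*(-1/27) = -109/27 ≈ -4.0370)
Q = sqrt(2) ≈ 1.4142
r(p, T) = -404*p - 109*T/27
-15557 + r(-207, Q) = -15557 + (-404*(-207) - 109*sqrt(2)/27) = -15557 + (83628 - 109*sqrt(2)/27) = 68071 - 109*sqrt(2)/27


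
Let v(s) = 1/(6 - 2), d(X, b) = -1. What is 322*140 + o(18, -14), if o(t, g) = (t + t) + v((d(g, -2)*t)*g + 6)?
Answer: 180465/4 ≈ 45116.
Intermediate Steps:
v(s) = 1/4
o(t, g) = 1/4 + 2*t (o(t, g) = (t + t) + 1/4 = 2*t + 1/4 = 1/4 + 2*t)
322*140 + o(18, -14) = 322*140 + (1/4 + 2*18) = 45080 + (1/4 + 36) = 45080 + 145/4 = 180465/4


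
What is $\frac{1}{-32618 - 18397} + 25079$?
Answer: $\frac{1279405184}{51015} \approx 25079.0$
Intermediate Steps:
$\frac{1}{-32618 - 18397} + 25079 = \frac{1}{-51015} + 25079 = - \frac{1}{51015} + 25079 = \frac{1279405184}{51015}$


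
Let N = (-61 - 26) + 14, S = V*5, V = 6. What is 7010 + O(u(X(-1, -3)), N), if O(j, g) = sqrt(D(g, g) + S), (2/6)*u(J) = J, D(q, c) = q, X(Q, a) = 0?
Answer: 7010 + I*sqrt(43) ≈ 7010.0 + 6.5574*I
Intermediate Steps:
S = 30 (S = 6*5 = 30)
u(J) = 3*J
N = -73 (N = -87 + 14 = -73)
O(j, g) = sqrt(30 + g) (O(j, g) = sqrt(g + 30) = sqrt(30 + g))
7010 + O(u(X(-1, -3)), N) = 7010 + sqrt(30 - 73) = 7010 + sqrt(-43) = 7010 + I*sqrt(43)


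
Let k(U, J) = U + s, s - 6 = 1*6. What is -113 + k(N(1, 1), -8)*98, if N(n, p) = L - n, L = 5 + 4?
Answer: 1847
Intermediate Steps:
L = 9
s = 12 (s = 6 + 1*6 = 6 + 6 = 12)
N(n, p) = 9 - n
k(U, J) = 12 + U (k(U, J) = U + 12 = 12 + U)
-113 + k(N(1, 1), -8)*98 = -113 + (12 + (9 - 1*1))*98 = -113 + (12 + (9 - 1))*98 = -113 + (12 + 8)*98 = -113 + 20*98 = -113 + 1960 = 1847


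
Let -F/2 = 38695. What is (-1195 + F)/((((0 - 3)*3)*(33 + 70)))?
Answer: 26195/309 ≈ 84.773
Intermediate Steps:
F = -77390 (F = -2*38695 = -77390)
(-1195 + F)/((((0 - 3)*3)*(33 + 70))) = (-1195 - 77390)/((((0 - 3)*3)*(33 + 70))) = -78585/(-3*3*103) = -78585/((-9*103)) = -78585/(-927) = -78585*(-1/927) = 26195/309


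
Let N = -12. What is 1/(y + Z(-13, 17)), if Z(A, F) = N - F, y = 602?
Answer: 1/573 ≈ 0.0017452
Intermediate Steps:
Z(A, F) = -12 - F
1/(y + Z(-13, 17)) = 1/(602 + (-12 - 1*17)) = 1/(602 + (-12 - 17)) = 1/(602 - 29) = 1/573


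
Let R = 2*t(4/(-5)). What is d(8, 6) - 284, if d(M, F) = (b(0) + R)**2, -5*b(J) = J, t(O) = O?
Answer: -7036/25 ≈ -281.44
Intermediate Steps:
b(J) = -J/5
R = -8/5 (R = 2*(4/(-5)) = 2*(4*(-1/5)) = 2*(-4/5) = -8/5 ≈ -1.6000)
d(M, F) = 64/25 (d(M, F) = (-1/5*0 - 8/5)**2 = (0 - 8/5)**2 = (-8/5)**2 = 64/25)
d(8, 6) - 284 = 64/25 - 284 = -7036/25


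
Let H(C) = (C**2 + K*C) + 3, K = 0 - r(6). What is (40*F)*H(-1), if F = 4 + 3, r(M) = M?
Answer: 2800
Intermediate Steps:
F = 7
K = -6 (K = 0 - 1*6 = 0 - 6 = -6)
H(C) = 3 + C**2 - 6*C (H(C) = (C**2 - 6*C) + 3 = 3 + C**2 - 6*C)
(40*F)*H(-1) = (40*7)*(3 + (-1)**2 - 6*(-1)) = 280*(3 + 1 + 6) = 280*10 = 2800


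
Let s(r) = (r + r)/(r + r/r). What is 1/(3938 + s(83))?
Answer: 42/165479 ≈ 0.00025381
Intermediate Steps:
s(r) = 2*r/(1 + r) (s(r) = (2*r)/(r + 1) = (2*r)/(1 + r) = 2*r/(1 + r))
1/(3938 + s(83)) = 1/(3938 + 2*83/(1 + 83)) = 1/(3938 + 2*83/84) = 1/(3938 + 2*83*(1/84)) = 1/(3938 + 83/42) = 1/(165479/42) = 42/165479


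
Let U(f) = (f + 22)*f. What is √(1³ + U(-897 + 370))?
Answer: 2*√66534 ≈ 515.88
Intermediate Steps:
U(f) = f*(22 + f) (U(f) = (22 + f)*f = f*(22 + f))
√(1³ + U(-897 + 370)) = √(1³ + (-897 + 370)*(22 + (-897 + 370))) = √(1 - 527*(22 - 527)) = √(1 - 527*(-505)) = √(1 + 266135) = √266136 = 2*√66534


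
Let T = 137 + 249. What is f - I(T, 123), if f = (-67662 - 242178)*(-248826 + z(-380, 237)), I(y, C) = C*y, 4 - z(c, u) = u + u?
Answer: 77241825162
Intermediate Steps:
z(c, u) = 4 - 2*u (z(c, u) = 4 - (u + u) = 4 - 2*u)
T = 386
f = 77241872640 (f = (-67662 - 242178)*(-248826 + (4 - 2*237)) = -309840*(-248826 + (4 - 474)) = -309840*(-248826 - 470) = -309840*(-249296) = 77241872640)
f - I(T, 123) = 77241872640 - 123*386 = 77241872640 - 1*47478 = 77241872640 - 47478 = 77241825162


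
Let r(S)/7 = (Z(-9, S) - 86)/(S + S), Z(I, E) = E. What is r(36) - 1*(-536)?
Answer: 19121/36 ≈ 531.14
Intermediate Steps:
r(S) = 7*(-86 + S)/(2*S) (r(S) = 7*((S - 86)/(S + S)) = 7*((-86 + S)/((2*S))) = 7*((-86 + S)*(1/(2*S))) = 7*((-86 + S)/(2*S)) = 7*(-86 + S)/(2*S))
r(36) - 1*(-536) = (7/2 - 301/36) - 1*(-536) = (7/2 - 301*1/36) + 536 = (7/2 - 301/36) + 536 = -175/36 + 536 = 19121/36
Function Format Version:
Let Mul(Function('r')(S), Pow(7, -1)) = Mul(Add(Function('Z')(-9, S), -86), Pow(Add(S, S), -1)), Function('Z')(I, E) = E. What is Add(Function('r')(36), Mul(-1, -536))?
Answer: Rational(19121, 36) ≈ 531.14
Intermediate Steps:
Function('r')(S) = Mul(Rational(7, 2), Pow(S, -1), Add(-86, S)) (Function('r')(S) = Mul(7, Mul(Add(S, -86), Pow(Add(S, S), -1))) = Mul(7, Mul(Add(-86, S), Pow(Mul(2, S), -1))) = Mul(7, Mul(Add(-86, S), Mul(Rational(1, 2), Pow(S, -1)))) = Mul(7, Mul(Rational(1, 2), Pow(S, -1), Add(-86, S))) = Mul(Rational(7, 2), Pow(S, -1), Add(-86, S)))
Add(Function('r')(36), Mul(-1, -536)) = Add(Add(Rational(7, 2), Mul(-301, Pow(36, -1))), Mul(-1, -536)) = Add(Add(Rational(7, 2), Mul(-301, Rational(1, 36))), 536) = Add(Add(Rational(7, 2), Rational(-301, 36)), 536) = Add(Rational(-175, 36), 536) = Rational(19121, 36)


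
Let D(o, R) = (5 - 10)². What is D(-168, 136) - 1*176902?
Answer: -176877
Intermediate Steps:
D(o, R) = 25 (D(o, R) = (-5)² = 25)
D(-168, 136) - 1*176902 = 25 - 1*176902 = 25 - 176902 = -176877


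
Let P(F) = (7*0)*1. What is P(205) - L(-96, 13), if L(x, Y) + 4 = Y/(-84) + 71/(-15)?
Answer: 3733/420 ≈ 8.8881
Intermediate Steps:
L(x, Y) = -131/15 - Y/84 (L(x, Y) = -4 + (Y/(-84) + 71/(-15)) = -4 + (Y*(-1/84) + 71*(-1/15)) = -4 + (-Y/84 - 71/15) = -4 + (-71/15 - Y/84) = -131/15 - Y/84)
P(F) = 0 (P(F) = 0*1 = 0)
P(205) - L(-96, 13) = 0 - (-131/15 - 1/84*13) = 0 - (-131/15 - 13/84) = 0 - 1*(-3733/420) = 0 + 3733/420 = 3733/420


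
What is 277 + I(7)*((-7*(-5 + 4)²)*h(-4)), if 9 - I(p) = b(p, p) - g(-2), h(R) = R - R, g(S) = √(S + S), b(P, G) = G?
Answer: 277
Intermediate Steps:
g(S) = √2*√S (g(S) = √(2*S) = √2*√S)
h(R) = 0
I(p) = 9 - p + 2*I (I(p) = 9 - (p - √2*√(-2)) = 9 - (p - √2*I*√2) = 9 - (p - 2*I) = 9 + (-p + 2*I) = 9 - p + 2*I)
277 + I(7)*((-7*(-5 + 4)²)*h(-4)) = 277 + (9 - 1*7 + 2*I)*(-7*(-5 + 4)²*0) = 277 + (9 - 7 + 2*I)*(-7*(-1)²*0) = 277 + (2 + 2*I)*(-7*1*0) = 277 + (2 + 2*I)*(-7*0) = 277 + (2 + 2*I)*0 = 277 + 0 = 277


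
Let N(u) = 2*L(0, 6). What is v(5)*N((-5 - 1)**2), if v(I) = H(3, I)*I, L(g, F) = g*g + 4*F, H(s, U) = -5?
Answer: -1200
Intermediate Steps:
L(g, F) = g**2 + 4*F
v(I) = -5*I
N(u) = 48 (N(u) = 2*(0**2 + 4*6) = 2*(0 + 24) = 2*24 = 48)
v(5)*N((-5 - 1)**2) = -5*5*48 = -25*48 = -1200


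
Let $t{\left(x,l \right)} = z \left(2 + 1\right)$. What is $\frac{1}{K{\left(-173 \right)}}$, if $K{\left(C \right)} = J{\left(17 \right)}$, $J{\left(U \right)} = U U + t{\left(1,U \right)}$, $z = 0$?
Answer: $\frac{1}{289} \approx 0.0034602$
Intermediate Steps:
$t{\left(x,l \right)} = 0$ ($t{\left(x,l \right)} = 0 \left(2 + 1\right) = 0 \cdot 3 = 0$)
$J{\left(U \right)} = U^{2}$ ($J{\left(U \right)} = U U + 0 = U^{2} + 0 = U^{2}$)
$K{\left(C \right)} = 289$ ($K{\left(C \right)} = 17^{2} = 289$)
$\frac{1}{K{\left(-173 \right)}} = \frac{1}{289}$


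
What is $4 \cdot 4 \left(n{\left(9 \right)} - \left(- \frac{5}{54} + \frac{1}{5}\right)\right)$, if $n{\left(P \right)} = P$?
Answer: $\frac{19208}{135} \approx 142.28$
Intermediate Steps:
$4 \cdot 4 \left(n{\left(9 \right)} - \left(- \frac{5}{54} + \frac{1}{5}\right)\right) = 4 \cdot 4 \left(9 - \left(- \frac{5}{54} + \frac{1}{5}\right)\right) = 16 \left(9 - \frac{29}{270}\right) = 16 \cdot \frac{2401}{270} = \frac{19208}{135}$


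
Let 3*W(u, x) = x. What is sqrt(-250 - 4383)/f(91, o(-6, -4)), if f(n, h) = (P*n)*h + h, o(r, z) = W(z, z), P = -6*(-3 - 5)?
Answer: -3*I*sqrt(4633)/17476 ≈ -0.011685*I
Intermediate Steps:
W(u, x) = x/3
P = 48 (P = -6*(-8) = 48)
o(r, z) = z/3
f(n, h) = h + 48*h*n (f(n, h) = (48*n)*h + h = 48*h*n + h = h + 48*h*n)
sqrt(-250 - 4383)/f(91, o(-6, -4)) = sqrt(-250 - 4383)/((((1/3)*(-4))*(1 + 48*91))) = sqrt(-4633)/((-4*(1 + 4368)/3)) = (I*sqrt(4633))/((-4/3*4369)) = (I*sqrt(4633))/(-17476/3) = (I*sqrt(4633))*(-3/17476) = -3*I*sqrt(4633)/17476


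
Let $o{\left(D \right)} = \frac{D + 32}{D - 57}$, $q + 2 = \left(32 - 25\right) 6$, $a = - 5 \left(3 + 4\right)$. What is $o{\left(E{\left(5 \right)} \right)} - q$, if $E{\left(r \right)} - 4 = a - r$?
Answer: $- \frac{3716}{93} \approx -39.957$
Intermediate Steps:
$a = -35$ ($a = \left(-5\right) 7 = -35$)
$q = 40$ ($q = -2 + \left(32 - 25\right) 6 = -2 + 7 \cdot 6 = -2 + 42 = 40$)
$E{\left(r \right)} = -31 - r$ ($E{\left(r \right)} = 4 - \left(35 + r\right) = -31 - r$)
$o{\left(D \right)} = \frac{32 + D}{-57 + D}$
$o{\left(E{\left(5 \right)} \right)} - q = \frac{32 - 36}{-57 - 36} - 40 = \frac{1}{-93} \left(-4\right) - 40 = \left(- \frac{1}{93}\right) \left(-4\right) - 40 = \frac{4}{93} - 40 = - \frac{3716}{93}$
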